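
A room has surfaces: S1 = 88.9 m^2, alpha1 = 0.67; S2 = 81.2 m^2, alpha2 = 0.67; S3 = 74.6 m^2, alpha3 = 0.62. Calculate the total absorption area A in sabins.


Given surfaces:
  Surface 1: 88.9 * 0.67 = 59.563
  Surface 2: 81.2 * 0.67 = 54.404
  Surface 3: 74.6 * 0.62 = 46.252
Formula: A = sum(Si * alpha_i)
A = 59.563 + 54.404 + 46.252
A = 160.22

160.22 sabins


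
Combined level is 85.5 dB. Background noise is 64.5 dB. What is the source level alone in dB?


Given values:
  L_total = 85.5 dB, L_bg = 64.5 dB
Formula: L_source = 10 * log10(10^(L_total/10) - 10^(L_bg/10))
Convert to linear:
  10^(85.5/10) = 354813389.2336
  10^(64.5/10) = 2818382.9313
Difference: 354813389.2336 - 2818382.9313 = 351995006.3023
L_source = 10 * log10(351995006.3023) = 85.47

85.47 dB


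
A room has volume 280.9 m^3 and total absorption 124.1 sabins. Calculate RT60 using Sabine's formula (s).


Given values:
  V = 280.9 m^3
  A = 124.1 sabins
Formula: RT60 = 0.161 * V / A
Numerator: 0.161 * 280.9 = 45.2249
RT60 = 45.2249 / 124.1 = 0.364

0.364 s


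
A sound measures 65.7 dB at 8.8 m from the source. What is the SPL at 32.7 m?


Given values:
  SPL1 = 65.7 dB, r1 = 8.8 m, r2 = 32.7 m
Formula: SPL2 = SPL1 - 20 * log10(r2 / r1)
Compute ratio: r2 / r1 = 32.7 / 8.8 = 3.7159
Compute log10: log10(3.7159) = 0.570064
Compute drop: 20 * 0.570064 = 11.4013
SPL2 = 65.7 - 11.4013 = 54.3

54.3 dB


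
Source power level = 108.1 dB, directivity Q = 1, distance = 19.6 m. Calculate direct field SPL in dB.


Given values:
  Lw = 108.1 dB, Q = 1, r = 19.6 m
Formula: SPL = Lw + 10 * log10(Q / (4 * pi * r^2))
Compute 4 * pi * r^2 = 4 * pi * 19.6^2 = 4827.4969
Compute Q / denom = 1 / 4827.4969 = 0.00020715
Compute 10 * log10(0.00020715) = -36.8372
SPL = 108.1 + (-36.8372) = 71.26

71.26 dB


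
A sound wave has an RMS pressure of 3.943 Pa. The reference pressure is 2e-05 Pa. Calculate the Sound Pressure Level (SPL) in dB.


Given values:
  p = 3.943 Pa
  p_ref = 2e-05 Pa
Formula: SPL = 20 * log10(p / p_ref)
Compute ratio: p / p_ref = 3.943 / 2e-05 = 197150
Compute log10: log10(197150) = 5.294797
Multiply: SPL = 20 * 5.294797 = 105.9

105.9 dB


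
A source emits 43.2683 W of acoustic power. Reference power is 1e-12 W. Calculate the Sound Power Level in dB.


Given values:
  W = 43.2683 W
  W_ref = 1e-12 W
Formula: SWL = 10 * log10(W / W_ref)
Compute ratio: W / W_ref = 43268300000000
Compute log10: log10(43268300000000) = 13.63617
Multiply: SWL = 10 * 13.63617 = 136.36

136.36 dB


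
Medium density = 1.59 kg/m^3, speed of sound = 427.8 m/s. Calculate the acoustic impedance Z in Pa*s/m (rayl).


Given values:
  rho = 1.59 kg/m^3
  c = 427.8 m/s
Formula: Z = rho * c
Z = 1.59 * 427.8
Z = 680.2

680.2 rayl


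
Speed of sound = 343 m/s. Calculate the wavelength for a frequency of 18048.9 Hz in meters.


Given values:
  c = 343 m/s, f = 18048.9 Hz
Formula: lambda = c / f
lambda = 343 / 18048.9
lambda = 0.019

0.019 m


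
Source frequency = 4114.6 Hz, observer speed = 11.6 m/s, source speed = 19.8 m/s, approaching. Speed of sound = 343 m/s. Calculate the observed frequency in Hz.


Given values:
  f_s = 4114.6 Hz, v_o = 11.6 m/s, v_s = 19.8 m/s
  Direction: approaching
Formula: f_o = f_s * (c + v_o) / (c - v_s)
Numerator: c + v_o = 343 + 11.6 = 354.6
Denominator: c - v_s = 343 - 19.8 = 323.2
f_o = 4114.6 * 354.6 / 323.2 = 4514.35

4514.35 Hz


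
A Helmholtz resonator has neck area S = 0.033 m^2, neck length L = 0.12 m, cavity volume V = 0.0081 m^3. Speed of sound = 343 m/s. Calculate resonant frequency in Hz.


Given values:
  S = 0.033 m^2, L = 0.12 m, V = 0.0081 m^3, c = 343 m/s
Formula: f = (c / (2*pi)) * sqrt(S / (V * L))
Compute V * L = 0.0081 * 0.12 = 0.000972
Compute S / (V * L) = 0.033 / 0.000972 = 33.9506
Compute sqrt(33.9506) = 5.826714
Compute c / (2*pi) = 343 / 6.283185 = 54.590148
f = 54.590148 * 5.826714 = 318.08

318.08 Hz


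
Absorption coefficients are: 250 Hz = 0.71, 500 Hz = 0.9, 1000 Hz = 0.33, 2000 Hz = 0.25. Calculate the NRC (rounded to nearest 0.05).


Given values:
  a_250 = 0.71, a_500 = 0.9
  a_1000 = 0.33, a_2000 = 0.25
Formula: NRC = (a250 + a500 + a1000 + a2000) / 4
Sum = 0.71 + 0.9 + 0.33 + 0.25 = 2.19
NRC = 2.19 / 4 = 0.5475
Rounded to nearest 0.05: 0.55

0.55


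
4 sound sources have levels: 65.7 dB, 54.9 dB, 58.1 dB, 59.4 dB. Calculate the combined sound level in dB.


Formula: L_total = 10 * log10( sum(10^(Li/10)) )
  Source 1: 10^(65.7/10) = 3715352.291
  Source 2: 10^(54.9/10) = 309029.5433
  Source 3: 10^(58.1/10) = 645654.229
  Source 4: 10^(59.4/10) = 870963.59
Sum of linear values = 5540999.6533
L_total = 10 * log10(5540999.6533) = 67.44

67.44 dB


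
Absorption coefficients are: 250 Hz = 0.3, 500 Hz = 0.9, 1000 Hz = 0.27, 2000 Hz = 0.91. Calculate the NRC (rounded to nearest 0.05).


Given values:
  a_250 = 0.3, a_500 = 0.9
  a_1000 = 0.27, a_2000 = 0.91
Formula: NRC = (a250 + a500 + a1000 + a2000) / 4
Sum = 0.3 + 0.9 + 0.27 + 0.91 = 2.38
NRC = 2.38 / 4 = 0.595
Rounded to nearest 0.05: 0.6

0.6


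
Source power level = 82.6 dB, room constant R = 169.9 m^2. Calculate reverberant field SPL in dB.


Given values:
  Lw = 82.6 dB, R = 169.9 m^2
Formula: SPL = Lw + 10 * log10(4 / R)
Compute 4 / R = 4 / 169.9 = 0.023543
Compute 10 * log10(0.023543) = -16.2814
SPL = 82.6 + (-16.2814) = 66.32

66.32 dB


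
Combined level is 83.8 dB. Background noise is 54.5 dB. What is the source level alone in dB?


Given values:
  L_total = 83.8 dB, L_bg = 54.5 dB
Formula: L_source = 10 * log10(10^(L_total/10) - 10^(L_bg/10))
Convert to linear:
  10^(83.8/10) = 239883291.9019
  10^(54.5/10) = 281838.2931
Difference: 239883291.9019 - 281838.2931 = 239601453.6088
L_source = 10 * log10(239601453.6088) = 83.79

83.79 dB


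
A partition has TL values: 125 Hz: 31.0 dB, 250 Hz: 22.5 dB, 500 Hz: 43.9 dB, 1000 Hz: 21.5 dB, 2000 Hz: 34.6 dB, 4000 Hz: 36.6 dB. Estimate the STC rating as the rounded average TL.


Given TL values at each frequency:
  125 Hz: 31.0 dB
  250 Hz: 22.5 dB
  500 Hz: 43.9 dB
  1000 Hz: 21.5 dB
  2000 Hz: 34.6 dB
  4000 Hz: 36.6 dB
Formula: STC ~ round(average of TL values)
Sum = 31.0 + 22.5 + 43.9 + 21.5 + 34.6 + 36.6 = 190.1
Average = 190.1 / 6 = 31.68
Rounded: 32

32


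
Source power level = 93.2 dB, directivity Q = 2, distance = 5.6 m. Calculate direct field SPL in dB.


Given values:
  Lw = 93.2 dB, Q = 2, r = 5.6 m
Formula: SPL = Lw + 10 * log10(Q / (4 * pi * r^2))
Compute 4 * pi * r^2 = 4 * pi * 5.6^2 = 394.0814
Compute Q / denom = 2 / 394.0814 = 0.00507509
Compute 10 * log10(0.00507509) = -22.9456
SPL = 93.2 + (-22.9456) = 70.25

70.25 dB


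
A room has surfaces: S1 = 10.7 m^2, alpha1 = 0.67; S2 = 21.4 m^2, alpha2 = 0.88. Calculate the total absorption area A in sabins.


Given surfaces:
  Surface 1: 10.7 * 0.67 = 7.169
  Surface 2: 21.4 * 0.88 = 18.832
Formula: A = sum(Si * alpha_i)
A = 7.169 + 18.832
A = 26.0

26.0 sabins


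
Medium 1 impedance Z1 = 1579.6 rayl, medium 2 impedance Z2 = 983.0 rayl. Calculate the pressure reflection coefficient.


Given values:
  Z1 = 1579.6 rayl, Z2 = 983.0 rayl
Formula: R = (Z2 - Z1) / (Z2 + Z1)
Numerator: Z2 - Z1 = 983.0 - 1579.6 = -596.6
Denominator: Z2 + Z1 = 983.0 + 1579.6 = 2562.6
R = -596.6 / 2562.6 = -0.2328

-0.2328


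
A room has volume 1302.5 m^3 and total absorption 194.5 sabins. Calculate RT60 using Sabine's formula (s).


Given values:
  V = 1302.5 m^3
  A = 194.5 sabins
Formula: RT60 = 0.161 * V / A
Numerator: 0.161 * 1302.5 = 209.7025
RT60 = 209.7025 / 194.5 = 1.078

1.078 s


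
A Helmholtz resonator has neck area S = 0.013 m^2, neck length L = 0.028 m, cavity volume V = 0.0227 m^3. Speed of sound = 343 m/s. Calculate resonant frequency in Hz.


Given values:
  S = 0.013 m^2, L = 0.028 m, V = 0.0227 m^3, c = 343 m/s
Formula: f = (c / (2*pi)) * sqrt(S / (V * L))
Compute V * L = 0.0227 * 0.028 = 0.0006356
Compute S / (V * L) = 0.013 / 0.0006356 = 20.4531
Compute sqrt(20.4531) = 4.52251
Compute c / (2*pi) = 343 / 6.283185 = 54.590148
f = 54.590148 * 4.52251 = 246.88

246.88 Hz


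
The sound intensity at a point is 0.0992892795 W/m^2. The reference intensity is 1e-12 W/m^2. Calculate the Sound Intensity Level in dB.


Given values:
  I = 0.0992892795 W/m^2
  I_ref = 1e-12 W/m^2
Formula: SIL = 10 * log10(I / I_ref)
Compute ratio: I / I_ref = 99289279500
Compute log10: log10(99289279500) = 10.996902
Multiply: SIL = 10 * 10.996902 = 109.97

109.97 dB


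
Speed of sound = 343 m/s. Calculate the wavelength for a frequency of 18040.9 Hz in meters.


Given values:
  c = 343 m/s, f = 18040.9 Hz
Formula: lambda = c / f
lambda = 343 / 18040.9
lambda = 0.019

0.019 m


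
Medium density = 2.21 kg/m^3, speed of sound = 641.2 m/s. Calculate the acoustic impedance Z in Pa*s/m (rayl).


Given values:
  rho = 2.21 kg/m^3
  c = 641.2 m/s
Formula: Z = rho * c
Z = 2.21 * 641.2
Z = 1417.05

1417.05 rayl


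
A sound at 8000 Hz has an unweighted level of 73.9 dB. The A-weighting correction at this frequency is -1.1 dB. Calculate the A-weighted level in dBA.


Given values:
  SPL = 73.9 dB
  A-weighting at 8000 Hz = -1.1 dB
Formula: L_A = SPL + A_weight
L_A = 73.9 + (-1.1)
L_A = 72.8

72.8 dBA


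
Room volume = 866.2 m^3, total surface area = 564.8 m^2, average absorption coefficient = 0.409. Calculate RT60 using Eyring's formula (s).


Given values:
  V = 866.2 m^3, S = 564.8 m^2, alpha = 0.409
Formula: RT60 = 0.161 * V / (-S * ln(1 - alpha))
Compute ln(1 - 0.409) = ln(0.591) = -0.525939
Denominator: -564.8 * -0.525939 = 297.0503
Numerator: 0.161 * 866.2 = 139.4582
RT60 = 139.4582 / 297.0503 = 0.469

0.469 s


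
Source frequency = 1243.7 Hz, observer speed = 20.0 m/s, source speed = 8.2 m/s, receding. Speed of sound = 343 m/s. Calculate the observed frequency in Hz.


Given values:
  f_s = 1243.7 Hz, v_o = 20.0 m/s, v_s = 8.2 m/s
  Direction: receding
Formula: f_o = f_s * (c - v_o) / (c + v_s)
Numerator: c - v_o = 343 - 20.0 = 323.0
Denominator: c + v_s = 343 + 8.2 = 351.2
f_o = 1243.7 * 323.0 / 351.2 = 1143.84

1143.84 Hz


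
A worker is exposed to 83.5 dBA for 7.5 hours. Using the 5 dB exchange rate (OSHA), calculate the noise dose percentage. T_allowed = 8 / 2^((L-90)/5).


Given values:
  L = 83.5 dBA, T = 7.5 hours
Formula: T_allowed = 8 / 2^((L - 90) / 5)
Compute exponent: (83.5 - 90) / 5 = -1.3
Compute 2^(-1.3) = 0.406126
T_allowed = 8 / 0.406126 = 19.69832 hours
Dose = (T / T_allowed) * 100
Dose = (7.5 / 19.69832) * 100 = 38.07

38.07 %


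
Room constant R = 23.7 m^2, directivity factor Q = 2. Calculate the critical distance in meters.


Given values:
  R = 23.7 m^2, Q = 2
Formula: d_c = 0.141 * sqrt(Q * R)
Compute Q * R = 2 * 23.7 = 47.4
Compute sqrt(47.4) = 6.8848
d_c = 0.141 * 6.8848 = 0.971

0.971 m


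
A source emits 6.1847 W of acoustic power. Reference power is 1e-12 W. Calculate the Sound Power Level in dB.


Given values:
  W = 6.1847 W
  W_ref = 1e-12 W
Formula: SWL = 10 * log10(W / W_ref)
Compute ratio: W / W_ref = 6184700000000
Compute log10: log10(6184700000000) = 12.791319
Multiply: SWL = 10 * 12.791319 = 127.91

127.91 dB


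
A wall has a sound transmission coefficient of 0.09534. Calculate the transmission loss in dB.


Given values:
  tau = 0.09534
Formula: TL = 10 * log10(1 / tau)
Compute 1 / tau = 1 / 0.09534 = 10.4888
Compute log10(10.4888) = 1.020726
TL = 10 * 1.020726 = 10.21

10.21 dB


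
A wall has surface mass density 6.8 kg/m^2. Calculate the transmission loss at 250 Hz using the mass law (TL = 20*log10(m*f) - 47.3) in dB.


Given values:
  m = 6.8 kg/m^2, f = 250 Hz
Formula: TL = 20 * log10(m * f) - 47.3
Compute m * f = 6.8 * 250 = 1700.0
Compute log10(1700.0) = 3.230449
Compute 20 * 3.230449 = 64.609
TL = 64.609 - 47.3 = 17.31

17.31 dB


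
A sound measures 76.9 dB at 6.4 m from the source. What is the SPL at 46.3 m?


Given values:
  SPL1 = 76.9 dB, r1 = 6.4 m, r2 = 46.3 m
Formula: SPL2 = SPL1 - 20 * log10(r2 / r1)
Compute ratio: r2 / r1 = 46.3 / 6.4 = 7.2344
Compute log10: log10(7.2344) = 0.859403
Compute drop: 20 * 0.859403 = 17.1881
SPL2 = 76.9 - 17.1881 = 59.71

59.71 dB


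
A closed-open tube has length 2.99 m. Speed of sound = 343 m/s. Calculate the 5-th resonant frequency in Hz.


Given values:
  Tube type: closed-open, L = 2.99 m, c = 343 m/s, n = 5
Formula: f_n = (2n - 1) * c / (4 * L)
Compute 2n - 1 = 2*5 - 1 = 9
Compute 4 * L = 4 * 2.99 = 11.96
f = 9 * 343 / 11.96
f = 258.11

258.11 Hz


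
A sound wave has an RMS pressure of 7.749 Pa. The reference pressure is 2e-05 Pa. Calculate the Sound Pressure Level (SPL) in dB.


Given values:
  p = 7.749 Pa
  p_ref = 2e-05 Pa
Formula: SPL = 20 * log10(p / p_ref)
Compute ratio: p / p_ref = 7.749 / 2e-05 = 387450
Compute log10: log10(387450) = 5.588216
Multiply: SPL = 20 * 5.588216 = 111.76

111.76 dB


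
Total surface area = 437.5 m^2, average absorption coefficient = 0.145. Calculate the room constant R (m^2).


Given values:
  S = 437.5 m^2, alpha = 0.145
Formula: R = S * alpha / (1 - alpha)
Numerator: 437.5 * 0.145 = 63.4375
Denominator: 1 - 0.145 = 0.855
R = 63.4375 / 0.855 = 74.2

74.2 m^2


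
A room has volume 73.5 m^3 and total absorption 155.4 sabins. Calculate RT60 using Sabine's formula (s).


Given values:
  V = 73.5 m^3
  A = 155.4 sabins
Formula: RT60 = 0.161 * V / A
Numerator: 0.161 * 73.5 = 11.8335
RT60 = 11.8335 / 155.4 = 0.076

0.076 s


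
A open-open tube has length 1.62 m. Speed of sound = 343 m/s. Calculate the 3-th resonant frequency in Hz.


Given values:
  Tube type: open-open, L = 1.62 m, c = 343 m/s, n = 3
Formula: f_n = n * c / (2 * L)
Compute 2 * L = 2 * 1.62 = 3.24
f = 3 * 343 / 3.24
f = 317.59

317.59 Hz


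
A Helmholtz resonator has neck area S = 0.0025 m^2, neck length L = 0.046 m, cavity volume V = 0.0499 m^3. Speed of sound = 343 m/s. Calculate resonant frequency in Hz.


Given values:
  S = 0.0025 m^2, L = 0.046 m, V = 0.0499 m^3, c = 343 m/s
Formula: f = (c / (2*pi)) * sqrt(S / (V * L))
Compute V * L = 0.0499 * 0.046 = 0.0022954
Compute S / (V * L) = 0.0025 / 0.0022954 = 1.0891
Compute sqrt(1.0891) = 1.0436
Compute c / (2*pi) = 343 / 6.283185 = 54.590148
f = 54.590148 * 1.0436 = 56.97

56.97 Hz


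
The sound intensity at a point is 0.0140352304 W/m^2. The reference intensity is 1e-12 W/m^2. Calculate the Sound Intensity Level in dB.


Given values:
  I = 0.0140352304 W/m^2
  I_ref = 1e-12 W/m^2
Formula: SIL = 10 * log10(I / I_ref)
Compute ratio: I / I_ref = 14035230400
Compute log10: log10(14035230400) = 10.14722
Multiply: SIL = 10 * 10.14722 = 101.47

101.47 dB


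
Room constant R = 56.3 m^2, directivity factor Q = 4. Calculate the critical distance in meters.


Given values:
  R = 56.3 m^2, Q = 4
Formula: d_c = 0.141 * sqrt(Q * R)
Compute Q * R = 4 * 56.3 = 225.2
Compute sqrt(225.2) = 15.0067
d_c = 0.141 * 15.0067 = 2.116

2.116 m


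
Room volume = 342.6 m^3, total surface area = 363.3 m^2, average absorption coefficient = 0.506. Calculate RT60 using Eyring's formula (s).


Given values:
  V = 342.6 m^3, S = 363.3 m^2, alpha = 0.506
Formula: RT60 = 0.161 * V / (-S * ln(1 - alpha))
Compute ln(1 - 0.506) = ln(0.494) = -0.70522
Denominator: -363.3 * -0.70522 = 256.2064
Numerator: 0.161 * 342.6 = 55.1586
RT60 = 55.1586 / 256.2064 = 0.215

0.215 s


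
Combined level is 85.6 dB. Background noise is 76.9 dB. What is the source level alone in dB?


Given values:
  L_total = 85.6 dB, L_bg = 76.9 dB
Formula: L_source = 10 * log10(10^(L_total/10) - 10^(L_bg/10))
Convert to linear:
  10^(85.6/10) = 363078054.7701
  10^(76.9/10) = 48977881.9368
Difference: 363078054.7701 - 48977881.9368 = 314100172.8333
L_source = 10 * log10(314100172.8333) = 84.97

84.97 dB


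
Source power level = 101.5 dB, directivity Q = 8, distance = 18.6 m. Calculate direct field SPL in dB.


Given values:
  Lw = 101.5 dB, Q = 8, r = 18.6 m
Formula: SPL = Lw + 10 * log10(Q / (4 * pi * r^2))
Compute 4 * pi * r^2 = 4 * pi * 18.6^2 = 4347.4616
Compute Q / denom = 8 / 4347.4616 = 0.00184015
Compute 10 * log10(0.00184015) = -27.3515
SPL = 101.5 + (-27.3515) = 74.15

74.15 dB


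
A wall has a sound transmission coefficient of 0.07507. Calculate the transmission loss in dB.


Given values:
  tau = 0.07507
Formula: TL = 10 * log10(1 / tau)
Compute 1 / tau = 1 / 0.07507 = 13.3209
Compute log10(13.3209) = 1.124534
TL = 10 * 1.124534 = 11.25

11.25 dB


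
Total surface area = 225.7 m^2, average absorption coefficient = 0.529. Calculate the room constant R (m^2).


Given values:
  S = 225.7 m^2, alpha = 0.529
Formula: R = S * alpha / (1 - alpha)
Numerator: 225.7 * 0.529 = 119.3953
Denominator: 1 - 0.529 = 0.471
R = 119.3953 / 0.471 = 253.49

253.49 m^2


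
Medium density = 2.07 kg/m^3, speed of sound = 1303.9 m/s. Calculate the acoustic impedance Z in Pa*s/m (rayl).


Given values:
  rho = 2.07 kg/m^3
  c = 1303.9 m/s
Formula: Z = rho * c
Z = 2.07 * 1303.9
Z = 2699.07

2699.07 rayl


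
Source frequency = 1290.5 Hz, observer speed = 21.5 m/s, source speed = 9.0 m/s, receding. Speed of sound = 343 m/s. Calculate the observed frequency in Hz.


Given values:
  f_s = 1290.5 Hz, v_o = 21.5 m/s, v_s = 9.0 m/s
  Direction: receding
Formula: f_o = f_s * (c - v_o) / (c + v_s)
Numerator: c - v_o = 343 - 21.5 = 321.5
Denominator: c + v_s = 343 + 9.0 = 352.0
f_o = 1290.5 * 321.5 / 352.0 = 1178.68

1178.68 Hz


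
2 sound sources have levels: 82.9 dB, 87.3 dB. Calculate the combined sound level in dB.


Formula: L_total = 10 * log10( sum(10^(Li/10)) )
  Source 1: 10^(82.9/10) = 194984459.9758
  Source 2: 10^(87.3/10) = 537031796.3703
Sum of linear values = 732016256.3461
L_total = 10 * log10(732016256.3461) = 88.65

88.65 dB


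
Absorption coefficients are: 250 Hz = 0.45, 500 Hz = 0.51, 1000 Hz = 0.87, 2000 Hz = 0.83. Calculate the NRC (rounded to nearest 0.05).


Given values:
  a_250 = 0.45, a_500 = 0.51
  a_1000 = 0.87, a_2000 = 0.83
Formula: NRC = (a250 + a500 + a1000 + a2000) / 4
Sum = 0.45 + 0.51 + 0.87 + 0.83 = 2.66
NRC = 2.66 / 4 = 0.665
Rounded to nearest 0.05: 0.65

0.65


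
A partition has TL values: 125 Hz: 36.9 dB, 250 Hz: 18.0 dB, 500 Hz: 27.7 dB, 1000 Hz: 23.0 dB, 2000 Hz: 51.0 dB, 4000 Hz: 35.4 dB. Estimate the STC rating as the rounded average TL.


Given TL values at each frequency:
  125 Hz: 36.9 dB
  250 Hz: 18.0 dB
  500 Hz: 27.7 dB
  1000 Hz: 23.0 dB
  2000 Hz: 51.0 dB
  4000 Hz: 35.4 dB
Formula: STC ~ round(average of TL values)
Sum = 36.9 + 18.0 + 27.7 + 23.0 + 51.0 + 35.4 = 192.0
Average = 192.0 / 6 = 32.0
Rounded: 32

32


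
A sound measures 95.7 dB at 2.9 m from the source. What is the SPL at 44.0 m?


Given values:
  SPL1 = 95.7 dB, r1 = 2.9 m, r2 = 44.0 m
Formula: SPL2 = SPL1 - 20 * log10(r2 / r1)
Compute ratio: r2 / r1 = 44.0 / 2.9 = 15.1724
Compute log10: log10(15.1724) = 1.181054
Compute drop: 20 * 1.181054 = 23.6211
SPL2 = 95.7 - 23.6211 = 72.08

72.08 dB


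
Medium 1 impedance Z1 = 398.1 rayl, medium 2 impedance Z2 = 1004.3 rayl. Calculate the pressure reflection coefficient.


Given values:
  Z1 = 398.1 rayl, Z2 = 1004.3 rayl
Formula: R = (Z2 - Z1) / (Z2 + Z1)
Numerator: Z2 - Z1 = 1004.3 - 398.1 = 606.2
Denominator: Z2 + Z1 = 1004.3 + 398.1 = 1402.4
R = 606.2 / 1402.4 = 0.4323

0.4323


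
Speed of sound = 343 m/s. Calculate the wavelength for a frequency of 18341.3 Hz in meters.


Given values:
  c = 343 m/s, f = 18341.3 Hz
Formula: lambda = c / f
lambda = 343 / 18341.3
lambda = 0.0187

0.0187 m


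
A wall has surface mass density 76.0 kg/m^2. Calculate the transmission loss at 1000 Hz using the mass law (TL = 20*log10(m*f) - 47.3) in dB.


Given values:
  m = 76.0 kg/m^2, f = 1000 Hz
Formula: TL = 20 * log10(m * f) - 47.3
Compute m * f = 76.0 * 1000 = 76000.0
Compute log10(76000.0) = 4.880814
Compute 20 * 4.880814 = 97.6163
TL = 97.6163 - 47.3 = 50.32

50.32 dB


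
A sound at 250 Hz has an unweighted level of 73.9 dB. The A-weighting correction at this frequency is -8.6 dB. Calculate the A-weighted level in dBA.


Given values:
  SPL = 73.9 dB
  A-weighting at 250 Hz = -8.6 dB
Formula: L_A = SPL + A_weight
L_A = 73.9 + (-8.6)
L_A = 65.3

65.3 dBA


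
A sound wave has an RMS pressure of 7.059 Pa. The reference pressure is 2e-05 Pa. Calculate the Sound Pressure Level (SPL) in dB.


Given values:
  p = 7.059 Pa
  p_ref = 2e-05 Pa
Formula: SPL = 20 * log10(p / p_ref)
Compute ratio: p / p_ref = 7.059 / 2e-05 = 352950
Compute log10: log10(352950) = 5.547713
Multiply: SPL = 20 * 5.547713 = 110.95

110.95 dB


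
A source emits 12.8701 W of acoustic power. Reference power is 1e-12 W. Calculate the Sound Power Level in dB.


Given values:
  W = 12.8701 W
  W_ref = 1e-12 W
Formula: SWL = 10 * log10(W / W_ref)
Compute ratio: W / W_ref = 12870100000000
Compute log10: log10(12870100000000) = 13.109582
Multiply: SWL = 10 * 13.109582 = 131.1

131.1 dB


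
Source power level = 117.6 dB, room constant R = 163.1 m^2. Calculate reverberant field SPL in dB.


Given values:
  Lw = 117.6 dB, R = 163.1 m^2
Formula: SPL = Lw + 10 * log10(4 / R)
Compute 4 / R = 4 / 163.1 = 0.024525
Compute 10 * log10(0.024525) = -16.1039
SPL = 117.6 + (-16.1039) = 101.5

101.5 dB


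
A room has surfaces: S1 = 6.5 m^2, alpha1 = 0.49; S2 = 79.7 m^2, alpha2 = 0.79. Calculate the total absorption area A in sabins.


Given surfaces:
  Surface 1: 6.5 * 0.49 = 3.185
  Surface 2: 79.7 * 0.79 = 62.963
Formula: A = sum(Si * alpha_i)
A = 3.185 + 62.963
A = 66.15

66.15 sabins


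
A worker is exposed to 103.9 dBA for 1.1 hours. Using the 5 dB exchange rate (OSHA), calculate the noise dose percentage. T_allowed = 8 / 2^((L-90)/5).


Given values:
  L = 103.9 dBA, T = 1.1 hours
Formula: T_allowed = 8 / 2^((L - 90) / 5)
Compute exponent: (103.9 - 90) / 5 = 2.78
Compute 2^(2.78) = 6.868523
T_allowed = 8 / 6.868523 = 1.164734 hours
Dose = (T / T_allowed) * 100
Dose = (1.1 / 1.164734) * 100 = 94.44

94.44 %


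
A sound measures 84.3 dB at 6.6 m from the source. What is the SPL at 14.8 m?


Given values:
  SPL1 = 84.3 dB, r1 = 6.6 m, r2 = 14.8 m
Formula: SPL2 = SPL1 - 20 * log10(r2 / r1)
Compute ratio: r2 / r1 = 14.8 / 6.6 = 2.2424
Compute log10: log10(2.2424) = 0.350713
Compute drop: 20 * 0.350713 = 7.0143
SPL2 = 84.3 - 7.0143 = 77.29

77.29 dB


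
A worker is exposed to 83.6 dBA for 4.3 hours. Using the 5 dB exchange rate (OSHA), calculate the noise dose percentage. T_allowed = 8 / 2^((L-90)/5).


Given values:
  L = 83.6 dBA, T = 4.3 hours
Formula: T_allowed = 8 / 2^((L - 90) / 5)
Compute exponent: (83.6 - 90) / 5 = -1.28
Compute 2^(-1.28) = 0.411796
T_allowed = 8 / 0.411796 = 19.427095 hours
Dose = (T / T_allowed) * 100
Dose = (4.3 / 19.427095) * 100 = 22.13

22.13 %


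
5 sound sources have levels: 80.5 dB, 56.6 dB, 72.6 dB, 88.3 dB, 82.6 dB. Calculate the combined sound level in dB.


Formula: L_total = 10 * log10( sum(10^(Li/10)) )
  Source 1: 10^(80.5/10) = 112201845.4302
  Source 2: 10^(56.6/10) = 457088.1896
  Source 3: 10^(72.6/10) = 18197008.5861
  Source 4: 10^(88.3/10) = 676082975.392
  Source 5: 10^(82.6/10) = 181970085.861
Sum of linear values = 988909003.4589
L_total = 10 * log10(988909003.4589) = 89.95

89.95 dB


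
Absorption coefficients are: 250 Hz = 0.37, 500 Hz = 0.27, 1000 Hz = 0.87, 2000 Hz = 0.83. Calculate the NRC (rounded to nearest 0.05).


Given values:
  a_250 = 0.37, a_500 = 0.27
  a_1000 = 0.87, a_2000 = 0.83
Formula: NRC = (a250 + a500 + a1000 + a2000) / 4
Sum = 0.37 + 0.27 + 0.87 + 0.83 = 2.34
NRC = 2.34 / 4 = 0.585
Rounded to nearest 0.05: 0.6

0.6


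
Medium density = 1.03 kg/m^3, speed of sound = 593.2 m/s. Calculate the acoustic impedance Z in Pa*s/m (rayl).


Given values:
  rho = 1.03 kg/m^3
  c = 593.2 m/s
Formula: Z = rho * c
Z = 1.03 * 593.2
Z = 611.0

611.0 rayl


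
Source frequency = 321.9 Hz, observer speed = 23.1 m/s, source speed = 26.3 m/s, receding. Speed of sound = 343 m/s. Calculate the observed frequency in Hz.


Given values:
  f_s = 321.9 Hz, v_o = 23.1 m/s, v_s = 26.3 m/s
  Direction: receding
Formula: f_o = f_s * (c - v_o) / (c + v_s)
Numerator: c - v_o = 343 - 23.1 = 319.9
Denominator: c + v_s = 343 + 26.3 = 369.3
f_o = 321.9 * 319.9 / 369.3 = 278.84

278.84 Hz


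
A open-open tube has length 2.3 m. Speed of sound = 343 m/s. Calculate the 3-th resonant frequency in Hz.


Given values:
  Tube type: open-open, L = 2.3 m, c = 343 m/s, n = 3
Formula: f_n = n * c / (2 * L)
Compute 2 * L = 2 * 2.3 = 4.6
f = 3 * 343 / 4.6
f = 223.7

223.7 Hz


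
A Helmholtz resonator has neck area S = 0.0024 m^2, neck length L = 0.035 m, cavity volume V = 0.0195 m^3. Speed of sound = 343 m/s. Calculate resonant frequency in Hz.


Given values:
  S = 0.0024 m^2, L = 0.035 m, V = 0.0195 m^3, c = 343 m/s
Formula: f = (c / (2*pi)) * sqrt(S / (V * L))
Compute V * L = 0.0195 * 0.035 = 0.0006825
Compute S / (V * L) = 0.0024 / 0.0006825 = 3.5165
Compute sqrt(3.5165) = 1.875233
Compute c / (2*pi) = 343 / 6.283185 = 54.590148
f = 54.590148 * 1.875233 = 102.37

102.37 Hz


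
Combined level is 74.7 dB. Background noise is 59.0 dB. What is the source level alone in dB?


Given values:
  L_total = 74.7 dB, L_bg = 59.0 dB
Formula: L_source = 10 * log10(10^(L_total/10) - 10^(L_bg/10))
Convert to linear:
  10^(74.7/10) = 29512092.2667
  10^(59.0/10) = 794328.2347
Difference: 29512092.2667 - 794328.2347 = 28717764.032
L_source = 10 * log10(28717764.032) = 74.58

74.58 dB


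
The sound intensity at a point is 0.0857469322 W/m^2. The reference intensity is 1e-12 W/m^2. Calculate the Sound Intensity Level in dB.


Given values:
  I = 0.0857469322 W/m^2
  I_ref = 1e-12 W/m^2
Formula: SIL = 10 * log10(I / I_ref)
Compute ratio: I / I_ref = 85746932200
Compute log10: log10(85746932200) = 10.933219
Multiply: SIL = 10 * 10.933219 = 109.33

109.33 dB


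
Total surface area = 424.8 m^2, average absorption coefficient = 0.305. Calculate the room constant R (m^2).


Given values:
  S = 424.8 m^2, alpha = 0.305
Formula: R = S * alpha / (1 - alpha)
Numerator: 424.8 * 0.305 = 129.564
Denominator: 1 - 0.305 = 0.695
R = 129.564 / 0.695 = 186.42

186.42 m^2


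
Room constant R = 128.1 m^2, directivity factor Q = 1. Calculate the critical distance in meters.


Given values:
  R = 128.1 m^2, Q = 1
Formula: d_c = 0.141 * sqrt(Q * R)
Compute Q * R = 1 * 128.1 = 128.1
Compute sqrt(128.1) = 11.3181
d_c = 0.141 * 11.3181 = 1.596

1.596 m


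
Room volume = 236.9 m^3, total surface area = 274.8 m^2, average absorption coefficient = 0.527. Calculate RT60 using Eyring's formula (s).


Given values:
  V = 236.9 m^3, S = 274.8 m^2, alpha = 0.527
Formula: RT60 = 0.161 * V / (-S * ln(1 - alpha))
Compute ln(1 - 0.527) = ln(0.473) = -0.74866
Denominator: -274.8 * -0.74866 = 205.7318
Numerator: 0.161 * 236.9 = 38.1409
RT60 = 38.1409 / 205.7318 = 0.185

0.185 s


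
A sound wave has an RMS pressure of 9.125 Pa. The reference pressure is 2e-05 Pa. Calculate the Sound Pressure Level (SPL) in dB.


Given values:
  p = 9.125 Pa
  p_ref = 2e-05 Pa
Formula: SPL = 20 * log10(p / p_ref)
Compute ratio: p / p_ref = 9.125 / 2e-05 = 456250
Compute log10: log10(456250) = 5.659203
Multiply: SPL = 20 * 5.659203 = 113.18

113.18 dB


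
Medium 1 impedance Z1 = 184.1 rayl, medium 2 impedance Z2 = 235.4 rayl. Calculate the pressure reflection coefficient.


Given values:
  Z1 = 184.1 rayl, Z2 = 235.4 rayl
Formula: R = (Z2 - Z1) / (Z2 + Z1)
Numerator: Z2 - Z1 = 235.4 - 184.1 = 51.3
Denominator: Z2 + Z1 = 235.4 + 184.1 = 419.5
R = 51.3 / 419.5 = 0.1223

0.1223


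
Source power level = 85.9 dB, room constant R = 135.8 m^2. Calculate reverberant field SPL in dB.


Given values:
  Lw = 85.9 dB, R = 135.8 m^2
Formula: SPL = Lw + 10 * log10(4 / R)
Compute 4 / R = 4 / 135.8 = 0.029455
Compute 10 * log10(0.029455) = -15.3084
SPL = 85.9 + (-15.3084) = 70.59

70.59 dB


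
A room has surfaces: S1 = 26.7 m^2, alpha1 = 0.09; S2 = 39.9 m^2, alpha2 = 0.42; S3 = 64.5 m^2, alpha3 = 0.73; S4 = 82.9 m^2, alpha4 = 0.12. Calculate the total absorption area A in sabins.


Given surfaces:
  Surface 1: 26.7 * 0.09 = 2.403
  Surface 2: 39.9 * 0.42 = 16.758
  Surface 3: 64.5 * 0.73 = 47.085
  Surface 4: 82.9 * 0.12 = 9.948
Formula: A = sum(Si * alpha_i)
A = 2.403 + 16.758 + 47.085 + 9.948
A = 76.19

76.19 sabins


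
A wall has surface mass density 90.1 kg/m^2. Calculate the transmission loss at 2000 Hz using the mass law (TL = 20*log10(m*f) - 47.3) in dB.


Given values:
  m = 90.1 kg/m^2, f = 2000 Hz
Formula: TL = 20 * log10(m * f) - 47.3
Compute m * f = 90.1 * 2000 = 180200.0
Compute log10(180200.0) = 5.255755
Compute 20 * 5.255755 = 105.1151
TL = 105.1151 - 47.3 = 57.82

57.82 dB


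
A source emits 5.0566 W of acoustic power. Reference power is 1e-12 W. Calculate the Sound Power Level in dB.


Given values:
  W = 5.0566 W
  W_ref = 1e-12 W
Formula: SWL = 10 * log10(W / W_ref)
Compute ratio: W / W_ref = 5056600000000
Compute log10: log10(5056600000000) = 12.703859
Multiply: SWL = 10 * 12.703859 = 127.04

127.04 dB


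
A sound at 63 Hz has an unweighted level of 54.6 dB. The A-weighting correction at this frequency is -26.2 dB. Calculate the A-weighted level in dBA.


Given values:
  SPL = 54.6 dB
  A-weighting at 63 Hz = -26.2 dB
Formula: L_A = SPL + A_weight
L_A = 54.6 + (-26.2)
L_A = 28.4

28.4 dBA


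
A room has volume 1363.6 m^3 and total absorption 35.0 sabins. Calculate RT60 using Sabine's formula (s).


Given values:
  V = 1363.6 m^3
  A = 35.0 sabins
Formula: RT60 = 0.161 * V / A
Numerator: 0.161 * 1363.6 = 219.5396
RT60 = 219.5396 / 35.0 = 6.273

6.273 s


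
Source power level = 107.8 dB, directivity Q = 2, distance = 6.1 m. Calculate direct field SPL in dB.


Given values:
  Lw = 107.8 dB, Q = 2, r = 6.1 m
Formula: SPL = Lw + 10 * log10(Q / (4 * pi * r^2))
Compute 4 * pi * r^2 = 4 * pi * 6.1^2 = 467.5947
Compute Q / denom = 2 / 467.5947 = 0.00427721
Compute 10 * log10(0.00427721) = -23.6884
SPL = 107.8 + (-23.6884) = 84.11

84.11 dB


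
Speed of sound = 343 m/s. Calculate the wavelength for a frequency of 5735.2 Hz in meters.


Given values:
  c = 343 m/s, f = 5735.2 Hz
Formula: lambda = c / f
lambda = 343 / 5735.2
lambda = 0.0598

0.0598 m


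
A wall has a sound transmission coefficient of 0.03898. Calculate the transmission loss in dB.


Given values:
  tau = 0.03898
Formula: TL = 10 * log10(1 / tau)
Compute 1 / tau = 1 / 0.03898 = 25.6542
Compute log10(25.6542) = 1.409158
TL = 10 * 1.409158 = 14.09

14.09 dB


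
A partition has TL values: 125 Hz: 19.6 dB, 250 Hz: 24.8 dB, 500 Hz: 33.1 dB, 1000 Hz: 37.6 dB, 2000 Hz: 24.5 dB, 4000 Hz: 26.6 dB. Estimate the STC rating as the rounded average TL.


Given TL values at each frequency:
  125 Hz: 19.6 dB
  250 Hz: 24.8 dB
  500 Hz: 33.1 dB
  1000 Hz: 37.6 dB
  2000 Hz: 24.5 dB
  4000 Hz: 26.6 dB
Formula: STC ~ round(average of TL values)
Sum = 19.6 + 24.8 + 33.1 + 37.6 + 24.5 + 26.6 = 166.2
Average = 166.2 / 6 = 27.7
Rounded: 28

28


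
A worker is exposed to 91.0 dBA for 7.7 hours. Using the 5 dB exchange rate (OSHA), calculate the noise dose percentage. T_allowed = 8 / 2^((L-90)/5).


Given values:
  L = 91.0 dBA, T = 7.7 hours
Formula: T_allowed = 8 / 2^((L - 90) / 5)
Compute exponent: (91.0 - 90) / 5 = 0.2
Compute 2^(0.2) = 1.148698
T_allowed = 8 / 1.148698 = 6.964407 hours
Dose = (T / T_allowed) * 100
Dose = (7.7 / 6.964407) * 100 = 110.56

110.56 %


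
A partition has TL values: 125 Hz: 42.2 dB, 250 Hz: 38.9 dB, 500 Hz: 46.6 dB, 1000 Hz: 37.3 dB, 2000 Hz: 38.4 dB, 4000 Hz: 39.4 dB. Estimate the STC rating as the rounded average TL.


Given TL values at each frequency:
  125 Hz: 42.2 dB
  250 Hz: 38.9 dB
  500 Hz: 46.6 dB
  1000 Hz: 37.3 dB
  2000 Hz: 38.4 dB
  4000 Hz: 39.4 dB
Formula: STC ~ round(average of TL values)
Sum = 42.2 + 38.9 + 46.6 + 37.3 + 38.4 + 39.4 = 242.8
Average = 242.8 / 6 = 40.47
Rounded: 40

40


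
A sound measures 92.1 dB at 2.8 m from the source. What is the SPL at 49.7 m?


Given values:
  SPL1 = 92.1 dB, r1 = 2.8 m, r2 = 49.7 m
Formula: SPL2 = SPL1 - 20 * log10(r2 / r1)
Compute ratio: r2 / r1 = 49.7 / 2.8 = 17.75
Compute log10: log10(17.75) = 1.249198
Compute drop: 20 * 1.249198 = 24.984
SPL2 = 92.1 - 24.984 = 67.12

67.12 dB


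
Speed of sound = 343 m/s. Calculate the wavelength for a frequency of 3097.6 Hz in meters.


Given values:
  c = 343 m/s, f = 3097.6 Hz
Formula: lambda = c / f
lambda = 343 / 3097.6
lambda = 0.1107

0.1107 m


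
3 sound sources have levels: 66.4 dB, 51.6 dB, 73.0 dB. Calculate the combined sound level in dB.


Formula: L_total = 10 * log10( sum(10^(Li/10)) )
  Source 1: 10^(66.4/10) = 4365158.3224
  Source 2: 10^(51.6/10) = 144543.9771
  Source 3: 10^(73.0/10) = 19952623.1497
Sum of linear values = 24462325.4492
L_total = 10 * log10(24462325.4492) = 73.88

73.88 dB


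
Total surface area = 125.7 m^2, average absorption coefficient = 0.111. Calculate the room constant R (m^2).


Given values:
  S = 125.7 m^2, alpha = 0.111
Formula: R = S * alpha / (1 - alpha)
Numerator: 125.7 * 0.111 = 13.9527
Denominator: 1 - 0.111 = 0.889
R = 13.9527 / 0.889 = 15.69

15.69 m^2


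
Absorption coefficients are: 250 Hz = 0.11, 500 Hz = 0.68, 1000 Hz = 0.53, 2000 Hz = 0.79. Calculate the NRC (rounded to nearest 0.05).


Given values:
  a_250 = 0.11, a_500 = 0.68
  a_1000 = 0.53, a_2000 = 0.79
Formula: NRC = (a250 + a500 + a1000 + a2000) / 4
Sum = 0.11 + 0.68 + 0.53 + 0.79 = 2.11
NRC = 2.11 / 4 = 0.5275
Rounded to nearest 0.05: 0.55

0.55


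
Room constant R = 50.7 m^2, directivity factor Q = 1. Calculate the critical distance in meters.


Given values:
  R = 50.7 m^2, Q = 1
Formula: d_c = 0.141 * sqrt(Q * R)
Compute Q * R = 1 * 50.7 = 50.7
Compute sqrt(50.7) = 7.1204
d_c = 0.141 * 7.1204 = 1.004

1.004 m


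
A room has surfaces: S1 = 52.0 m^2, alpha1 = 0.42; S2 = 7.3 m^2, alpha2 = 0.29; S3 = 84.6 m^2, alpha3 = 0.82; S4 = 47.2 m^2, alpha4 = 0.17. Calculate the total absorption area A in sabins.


Given surfaces:
  Surface 1: 52.0 * 0.42 = 21.84
  Surface 2: 7.3 * 0.29 = 2.117
  Surface 3: 84.6 * 0.82 = 69.372
  Surface 4: 47.2 * 0.17 = 8.024
Formula: A = sum(Si * alpha_i)
A = 21.84 + 2.117 + 69.372 + 8.024
A = 101.35

101.35 sabins


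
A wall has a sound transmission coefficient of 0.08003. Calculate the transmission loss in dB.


Given values:
  tau = 0.08003
Formula: TL = 10 * log10(1 / tau)
Compute 1 / tau = 1 / 0.08003 = 12.4953
Compute log10(12.4953) = 1.096747
TL = 10 * 1.096747 = 10.97

10.97 dB


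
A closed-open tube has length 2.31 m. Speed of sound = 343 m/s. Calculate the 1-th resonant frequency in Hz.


Given values:
  Tube type: closed-open, L = 2.31 m, c = 343 m/s, n = 1
Formula: f_n = (2n - 1) * c / (4 * L)
Compute 2n - 1 = 2*1 - 1 = 1
Compute 4 * L = 4 * 2.31 = 9.24
f = 1 * 343 / 9.24
f = 37.12

37.12 Hz


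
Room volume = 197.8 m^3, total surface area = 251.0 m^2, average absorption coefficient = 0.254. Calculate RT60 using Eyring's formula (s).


Given values:
  V = 197.8 m^3, S = 251.0 m^2, alpha = 0.254
Formula: RT60 = 0.161 * V / (-S * ln(1 - alpha))
Compute ln(1 - 0.254) = ln(0.746) = -0.29303
Denominator: -251.0 * -0.29303 = 73.5505
Numerator: 0.161 * 197.8 = 31.8458
RT60 = 31.8458 / 73.5505 = 0.433

0.433 s


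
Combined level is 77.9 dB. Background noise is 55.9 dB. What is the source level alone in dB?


Given values:
  L_total = 77.9 dB, L_bg = 55.9 dB
Formula: L_source = 10 * log10(10^(L_total/10) - 10^(L_bg/10))
Convert to linear:
  10^(77.9/10) = 61659500.1861
  10^(55.9/10) = 389045.145
Difference: 61659500.1861 - 389045.145 = 61270455.0411
L_source = 10 * log10(61270455.0411) = 77.87

77.87 dB


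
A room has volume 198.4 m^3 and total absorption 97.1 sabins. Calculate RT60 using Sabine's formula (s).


Given values:
  V = 198.4 m^3
  A = 97.1 sabins
Formula: RT60 = 0.161 * V / A
Numerator: 0.161 * 198.4 = 31.9424
RT60 = 31.9424 / 97.1 = 0.329

0.329 s


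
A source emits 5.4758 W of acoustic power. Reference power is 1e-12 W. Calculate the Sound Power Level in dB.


Given values:
  W = 5.4758 W
  W_ref = 1e-12 W
Formula: SWL = 10 * log10(W / W_ref)
Compute ratio: W / W_ref = 5475800000000
Compute log10: log10(5475800000000) = 12.738448
Multiply: SWL = 10 * 12.738448 = 127.38

127.38 dB


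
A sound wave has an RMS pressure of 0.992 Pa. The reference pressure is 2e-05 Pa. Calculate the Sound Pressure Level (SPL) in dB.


Given values:
  p = 0.992 Pa
  p_ref = 2e-05 Pa
Formula: SPL = 20 * log10(p / p_ref)
Compute ratio: p / p_ref = 0.992 / 2e-05 = 49600
Compute log10: log10(49600) = 4.695482
Multiply: SPL = 20 * 4.695482 = 93.91

93.91 dB


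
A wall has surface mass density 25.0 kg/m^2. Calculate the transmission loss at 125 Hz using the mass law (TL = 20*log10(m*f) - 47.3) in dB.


Given values:
  m = 25.0 kg/m^2, f = 125 Hz
Formula: TL = 20 * log10(m * f) - 47.3
Compute m * f = 25.0 * 125 = 3125.0
Compute log10(3125.0) = 3.49485
Compute 20 * 3.49485 = 69.897
TL = 69.897 - 47.3 = 22.6

22.6 dB


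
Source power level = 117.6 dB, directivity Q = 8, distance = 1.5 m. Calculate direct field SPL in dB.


Given values:
  Lw = 117.6 dB, Q = 8, r = 1.5 m
Formula: SPL = Lw + 10 * log10(Q / (4 * pi * r^2))
Compute 4 * pi * r^2 = 4 * pi * 1.5^2 = 28.2743
Compute Q / denom = 8 / 28.2743 = 0.28294246
Compute 10 * log10(0.28294246) = -5.483
SPL = 117.6 + (-5.483) = 112.12

112.12 dB


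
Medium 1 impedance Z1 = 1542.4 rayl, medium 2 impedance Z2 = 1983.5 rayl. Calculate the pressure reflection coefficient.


Given values:
  Z1 = 1542.4 rayl, Z2 = 1983.5 rayl
Formula: R = (Z2 - Z1) / (Z2 + Z1)
Numerator: Z2 - Z1 = 1983.5 - 1542.4 = 441.1
Denominator: Z2 + Z1 = 1983.5 + 1542.4 = 3525.9
R = 441.1 / 3525.9 = 0.1251

0.1251


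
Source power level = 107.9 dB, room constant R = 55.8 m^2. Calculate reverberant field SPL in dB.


Given values:
  Lw = 107.9 dB, R = 55.8 m^2
Formula: SPL = Lw + 10 * log10(4 / R)
Compute 4 / R = 4 / 55.8 = 0.071685
Compute 10 * log10(0.071685) = -11.4457
SPL = 107.9 + (-11.4457) = 96.45

96.45 dB


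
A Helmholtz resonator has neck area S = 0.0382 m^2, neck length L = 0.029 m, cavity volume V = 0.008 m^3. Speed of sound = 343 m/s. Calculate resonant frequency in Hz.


Given values:
  S = 0.0382 m^2, L = 0.029 m, V = 0.008 m^3, c = 343 m/s
Formula: f = (c / (2*pi)) * sqrt(S / (V * L))
Compute V * L = 0.008 * 0.029 = 0.000232
Compute S / (V * L) = 0.0382 / 0.000232 = 164.6552
Compute sqrt(164.6552) = 12.831804
Compute c / (2*pi) = 343 / 6.283185 = 54.590148
f = 54.590148 * 12.831804 = 700.49

700.49 Hz


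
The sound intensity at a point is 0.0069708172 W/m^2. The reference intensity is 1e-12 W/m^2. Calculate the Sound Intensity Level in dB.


Given values:
  I = 0.0069708172 W/m^2
  I_ref = 1e-12 W/m^2
Formula: SIL = 10 * log10(I / I_ref)
Compute ratio: I / I_ref = 6970817200
Compute log10: log10(6970817200) = 9.843284
Multiply: SIL = 10 * 9.843284 = 98.43

98.43 dB


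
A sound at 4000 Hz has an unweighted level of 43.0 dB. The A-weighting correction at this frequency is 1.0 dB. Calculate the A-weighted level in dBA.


Given values:
  SPL = 43.0 dB
  A-weighting at 4000 Hz = 1.0 dB
Formula: L_A = SPL + A_weight
L_A = 43.0 + (1.0)
L_A = 44.0

44.0 dBA


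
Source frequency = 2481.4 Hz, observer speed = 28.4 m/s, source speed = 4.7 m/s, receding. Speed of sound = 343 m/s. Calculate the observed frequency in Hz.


Given values:
  f_s = 2481.4 Hz, v_o = 28.4 m/s, v_s = 4.7 m/s
  Direction: receding
Formula: f_o = f_s * (c - v_o) / (c + v_s)
Numerator: c - v_o = 343 - 28.4 = 314.6
Denominator: c + v_s = 343 + 4.7 = 347.7
f_o = 2481.4 * 314.6 / 347.7 = 2245.18

2245.18 Hz


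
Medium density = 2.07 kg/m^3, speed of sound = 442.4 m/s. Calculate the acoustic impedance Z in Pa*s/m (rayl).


Given values:
  rho = 2.07 kg/m^3
  c = 442.4 m/s
Formula: Z = rho * c
Z = 2.07 * 442.4
Z = 915.77

915.77 rayl


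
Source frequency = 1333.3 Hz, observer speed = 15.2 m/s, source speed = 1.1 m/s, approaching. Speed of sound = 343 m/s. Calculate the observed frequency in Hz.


Given values:
  f_s = 1333.3 Hz, v_o = 15.2 m/s, v_s = 1.1 m/s
  Direction: approaching
Formula: f_o = f_s * (c + v_o) / (c - v_s)
Numerator: c + v_o = 343 + 15.2 = 358.2
Denominator: c - v_s = 343 - 1.1 = 341.9
f_o = 1333.3 * 358.2 / 341.9 = 1396.86

1396.86 Hz
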